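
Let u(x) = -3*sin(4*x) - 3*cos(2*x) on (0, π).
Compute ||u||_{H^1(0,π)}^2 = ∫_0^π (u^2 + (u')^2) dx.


||u||_{H^1(0,π)}^2 = 99*π

u'(x) = 6*sin(2*x) - 12*cos(4*x).
Expand u² and (u')² and integrate term by term on (0, π), using: for integers n ≥ 1, ∫_0^π sin²(nx) dx = ∫_0^π cos²(nx) dx = π/2; for n ≠ n', ∫_0^π sin(nx)sin(n'x) dx = ∫_0^π cos(nx)cos(n'x) dx = 0; and by product-to-sum, ∫_0^π sin(nx)cos(n'x) dx = ½∫_0^π [sin((n+n')x) + sin((n−n')x)] dx, which is 0 when n+n' is even and 2n/(n²−n'²) when n+n' is odd (it need not vanish on (0, π)).
  u² squared terms: (-3)²·∫cos(2x)² dx = 9·π/2 = 9*π/2;  (-3)²·∫sin(4x)² dx = 9·π/2 = 9*π/2.
  u² cross terms: 2·(-3)·(-3)·∫cos(2x)·sin(4x) dx = 18·(0) = 0.
  So ∫_0^π u² dx = 9*π/2 + 9*π/2 + 0 = 9*π.
  (u')² squared terms: (-12)²·∫cos(4x)² dx = 144·π/2 = 72*π;  (6)²·∫sin(2x)² dx = 36·π/2 = 18*π.
  (u')² cross terms: 2·(-12)·(6)·∫cos(4x)·sin(2x) dx = -144·(0) = 0.
  So ∫_0^π (u')² dx = 72*π + 18*π + 0 = 90*π.
||u||_{H^1}^2 = (9*π) + (90*π) = 99*π.


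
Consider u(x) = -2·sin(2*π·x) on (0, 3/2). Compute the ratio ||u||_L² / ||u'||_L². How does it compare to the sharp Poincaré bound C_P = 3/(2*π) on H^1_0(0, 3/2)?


||u||_L² / ||u'||_L² = 1/(2*π) < C_P = 3/(2*π).

u(x) = -2·sin(2*π·x), so u'(x) = -4*π*cos(2*π*x).
Writing u(x) = A·sin(kπx/L) with A = -2 and k = 3, use ∫_0^L sin²(kπx/L) dx = L/2 and ∫_0^L cos²(kπx/L) dx = L/2.
u² = 4·sin²(2*π·x) and (u')² = 16*π^2·cos²(2*π·x), and each of sin², cos² integrates to L/2 = 3/4 over (0, 3/2).
∫_0^3/2 u² dx = 3, so ||u||_L² = sqrt(3).
∫_0^3/2 (u')² dx = 12*π^2, so ||u'||_L² = 2*sqrt(3)*π.
Ratio ||u||_L² / ||u'||_L² = 1/(2*π).
Sharp Poincaré constant on H^1_0(0, 3/2) is C_P = L/π = 3/(2*π), achieved by sin(2*π/3·x).
This is the k = 3 harmonic; the ratio L/(kπ) is strictly less than C_P = L/π, consistent with the sharp inequality ||u||_L² ≤ C_P ||u'||_L².


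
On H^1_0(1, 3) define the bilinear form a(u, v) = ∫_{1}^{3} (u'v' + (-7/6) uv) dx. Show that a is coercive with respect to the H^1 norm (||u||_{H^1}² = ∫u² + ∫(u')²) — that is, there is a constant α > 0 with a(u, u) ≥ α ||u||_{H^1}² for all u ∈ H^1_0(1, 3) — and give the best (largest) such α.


α = (-14/3 + π^2)/(4 + π^2)

Coercivity of a(·,·) on H^1_0(1, 3) means a(u, u) ≥ α ||u||_{H^1}² for every u ∈ H^1_0.
The interval has length L = 2, and Poincaré/coercivity depend only on L. Here a(u, u) = ∫(u')² + (-7/6)·∫u².
Here c = -7/6 < 0 with |c| < (π/L)² = π^2/4, so coercivity still holds. The condition a(u,u) ≥ α||u||_{H^1}² reads (1−α)∫(u')² ≥ (α−c)∫u². Any admissible α is ≤ 1 (rapidly oscillating u have ∫u²/∫(u')² → 0), and α = 1 would force 0 ≥ (1−c)∫u², impossible since c < 1; so 1−α > 0. By the sharp Poincaré inequality on H^1_0 of an interval of length L, ∫(u')² ≥ (π/L)²∫u² with equality for the first sine mode sin(π(x−x₀)/L) (x₀ the left endpoint), so the inequality holds for all u iff (1−α)(π/L)² ≥ α − c, i.e. α ≤ ((π/L)² + c)/((π/L)² + 1) = (1 + c(L/π)²)/(1 + (L/π)²). (Direct route, valid since c ≤ 0: Poincaré gives c∫u² ≥ c(L/π)²∫(u')², so a(u,u) ≥ (1 + c(L/π)²)∫(u')², while ||u||_{H^1}² ≤ (1 + (L/π)²)∫(u')²; dividing yields the same α.) With (π/L)² = π^2/4 and c = -7/6, the largest admissible constant is α = ((π/L)² + c)/((π/L)² + 1).
Simplifying, α = (-14/3 + π^2)/(4 + π^2).


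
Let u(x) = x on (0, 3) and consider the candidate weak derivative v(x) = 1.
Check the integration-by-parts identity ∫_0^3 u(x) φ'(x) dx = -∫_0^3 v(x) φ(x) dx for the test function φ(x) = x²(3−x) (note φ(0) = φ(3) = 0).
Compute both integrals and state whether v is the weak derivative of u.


LHS = -27/4, RHS = -27/4. Yes, v = u' weakly.

u(x) = x, classical derivative u'(x) = 1.
φ(x) = x²(3−x), so φ'(x) = 3*x*(2 - x).
Note φ(0) = φ(3) = 0, so the boundary term u·φ vanishes.
LHS = ∫_0^3 u(x) φ'(x) dx = ∫_0^3 (-3*x^3 + 6*x^2) dx. Term by term:
  ∫_0^3 -3*x^3 dx = -243/4;  ∫_0^3 6*x^2 dx = 54.
Sum: -243/4 + 54 = -27/4.
So LHS = -27/4.
∫_0^3 v(x) φ(x) dx = ∫_0^3 (-x^3 + 3*x^2) dx. Term by term:
  ∫_0^3 -x^3 dx = -81/4;  ∫_0^3 3*x^2 dx = 27.
Sum: -81/4 + 27 = 27/4.
So RHS = -∫_0^3 v(x) φ(x) dx = -27/4.
LHS = RHS, so the identity holds for this test φ.
Moreover u is smooth here and v(x) = u'(x) = 1 pointwise, so the identity holds for every test function. Hence v is the weak derivative of u.


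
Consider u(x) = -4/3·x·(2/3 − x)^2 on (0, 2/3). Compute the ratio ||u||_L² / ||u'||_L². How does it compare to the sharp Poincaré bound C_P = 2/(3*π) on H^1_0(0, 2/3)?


||u||_L² / ||u'||_L² = sqrt(14)/21 < C_P = 2/(3*π).

u(x) = -4/3·x·(2/3 − x)^2, so u'(x) = -4*x^2 + 32*x/9 - 16/27.
u(x) = -4/3·x·(2/3 − x)^2 vanishes at x = 0 and x = 2/3, so u ∈ H^1_0(0, 2/3). Differentiate via the product rule and integrate the resulting polynomials term by term.
  ∫_0^2/3 u² dx = ∫_0^2/3 (16*x^6/9 - 128*x^5/27 + 128*x^4/27 - 512*x^3/243 + 256*x^2/729) dx. Term by term:
    ∫_0^2/3 16*x^6/9 dx = 2048/137781;  ∫_0^2/3 -128*x^5/27 dx = -4096/59049;  ∫_0^2/3 128*x^4/27 dx = 4096/32805;
    ∫_0^2/3 -512*x^3/243 dx = -2048/19683;  ∫_0^2/3 256*x^2/729 dx = 2048/59049.
  Sum: 2048/137781 − 4096/59049 + 4096/32805 − 2048/19683 + 2048/59049 = 2048/2066715.
  ∫_0^2/3 (u')² dx = ∫_0^2/3 (16*x^4 - 256*x^3/9 + 1408*x^2/81 - 1024*x/243 + 256/729) dx. Term by term:
    ∫_0^2/3 16*x^4 dx = 512/1215;  ∫_0^2/3 -256*x^3/9 dx = -1024/729;  ∫_0^2/3 1408*x^2/81 dx = 11264/6561;
    ∫_0^2/3 -1024*x/243 dx = -2048/2187;  ∫_0^2/3 256/729 dx = 512/2187.
  Sum: 512/1215 − 1024/729 + 11264/6561 − 2048/2187 + 512/2187 = 1024/32805.
∫_0^2/3 u² dx = 2048/2066715, so ||u||_L² = 32*sqrt(70)/8505.
∫_0^2/3 (u')² dx = 1024/32805, so ||u'||_L² = 32*sqrt(5)/405.
Ratio ||u||_L² / ||u'||_L² = sqrt(14)/21.
Sharp Poincaré constant on H^1_0(0, 2/3) is C_P = L/π = 2/(3*π), achieved by sin(3*π/2·x).
A polynomial bump cannot attain the sharp Poincaré constant (only the first sine eigenfunction does), so the ratio is strictly less than C_P, consistent with ||u||_L² ≤ C_P ||u'||_L².


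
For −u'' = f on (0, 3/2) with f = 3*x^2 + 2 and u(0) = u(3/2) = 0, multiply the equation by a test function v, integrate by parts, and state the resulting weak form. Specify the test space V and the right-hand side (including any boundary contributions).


V = H^1_0(0, 3/2) (so v(0) = v(3/2) = 0); weak form: ∫_0^3/2 u'v' dx = ∫_0^3/2 (3*x^2 + 2) v dx for all v ∈ V.

Multiply both sides by a test function v and integrate from 0 to 3/2:
  ∫_0^3/2 −u''(x) v(x) dx = ∫_0^3/2 f(x) v(x) dx.
Integrate the LHS by parts once:
  ∫_0^3/2 −u'' v dx = −[u'(x) v(x)]_0^3/2 + ∫_0^3/2 u'(x) v'(x) dx.
Thus ∫_0^3/2 u'(x) v'(x) dx = ∫_0^3/2 f(x) v(x) dx + [u'(x) v(x)]_0^3/2.
Choose V so that boundary terms are either known or forced to vanish.
u is Dirichlet: u(0) = u(3/2) = 0. Let V = H^1_0(0, 3/2); then v(0) = v(3/2) = 0, and [u' v]_0^3/2 = 0.
Weak formulation: find u (satisfying any essential BC) such that ∫_0^3/2 u'(x) v'(x) dx = ∫_0^3/2 f v dx for all v ∈ V.
Substituting f(x) = 3*x^2 + 2, the right-hand side is ∫_0^3/2 (3*x^2 + 2) v dx.


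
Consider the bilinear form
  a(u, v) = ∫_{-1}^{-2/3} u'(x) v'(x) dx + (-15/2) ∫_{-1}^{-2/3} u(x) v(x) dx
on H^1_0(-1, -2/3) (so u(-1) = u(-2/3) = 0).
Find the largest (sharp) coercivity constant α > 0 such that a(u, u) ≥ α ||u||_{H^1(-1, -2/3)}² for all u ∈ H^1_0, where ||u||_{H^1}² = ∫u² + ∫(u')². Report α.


α = 3*(-5 + 6*π^2)/(2*(1 + 9*π^2))

Coercivity of a(·,·) on H^1_0(-1, -2/3) means a(u, u) ≥ α ||u||_{H^1}² for every u ∈ H^1_0.
The interval has length L = 1/3, and Poincaré/coercivity depend only on L. Here a(u, u) = ∫(u')² + (-15/2)·∫u².
Here c = -15/2 < 0 with |c| < (π/L)² = 9*π^2, so coercivity still holds. The condition a(u,u) ≥ α||u||_{H^1}² reads (1−α)∫(u')² ≥ (α−c)∫u². Any admissible α is ≤ 1 (rapidly oscillating u have ∫u²/∫(u')² → 0), and α = 1 would force 0 ≥ (1−c)∫u², impossible since c < 1; so 1−α > 0. By the sharp Poincaré inequality on H^1_0 of an interval of length L, ∫(u')² ≥ (π/L)²∫u² with equality for the first sine mode sin(π(x−x₀)/L) (x₀ the left endpoint), so the inequality holds for all u iff (1−α)(π/L)² ≥ α − c, i.e. α ≤ ((π/L)² + c)/((π/L)² + 1) = (1 + c(L/π)²)/(1 + (L/π)²). (Direct route, valid since c ≤ 0: Poincaré gives c∫u² ≥ c(L/π)²∫(u')², so a(u,u) ≥ (1 + c(L/π)²)∫(u')², while ||u||_{H^1}² ≤ (1 + (L/π)²)∫(u')²; dividing yields the same α.) With (π/L)² = 9*π^2 and c = -15/2, the largest admissible constant is α = ((π/L)² + c)/((π/L)² + 1).
Simplifying, α = 3*(-5 + 6*π^2)/(2*(1 + 9*π^2)).


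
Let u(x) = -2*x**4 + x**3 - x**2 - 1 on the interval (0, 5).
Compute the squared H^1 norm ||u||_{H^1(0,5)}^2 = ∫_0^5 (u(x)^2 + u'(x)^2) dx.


||u||_{H^1}^2 = 84384815/63

The H^1 norm (squared) on an interval (0, L) is
  ||u||_{H^1}^2 = ∫_0^L u(x)^2 dx + ∫_0^L u'(x)^2 dx.
Compute u'(x) = -8*x**3 + 3*x**2 - 2*x.
Then u(x)^2 = 4*x**8 - 4*x**7 + 5*x**6 - 2*x**5 + 5*x**4 - 2*x**3 + 2*x**2 + 1 and u'(x)^2 = 64*x**6 - 48*x**5 + 41*x**4 - 12*x**3 + 4*x**2.
Integrate each monomial from 0 to 5 using ∫_0^5 c·x^n dx = c·5^(n+1)/(n+1):
  ∫_0^5 u(x)^2 dx = ∫_0^5 (4*x^8 - 4*x^7 + 5*x^6 - 2*x^5 + 5*x^4 - 2*x^3 + 2*x^2 + 1) dx. Term by term:
    ∫_0^5 4*x^8 dx = 7812500/9;  ∫_0^5 -4*x^7 dx = -390625/2;  ∫_0^5 5*x^6 dx = 390625/7;
    ∫_0^5 -2*x^5 dx = -15625/3;  ∫_0^5 5*x^4 dx = 3125;  ∫_0^5 -2*x^3 dx = -625/2;
    ∫_0^5 2*x^2 dx = 250/3;  ∫_0^5 1 dx = 5.
  Sum: 7812500/9 − 390625/2 + 390625/7 − 15625/3 + 3125 − 625/2 + 250/3 + 5 = 45753065/63.
  ∫_0^5 u'(x)^2 dx = ∫_0^5 (64*x^6 - 48*x^5 + 41*x^4 - 12*x^3 + 4*x^2) dx. Term by term:
    ∫_0^5 64*x^6 dx = 5000000/7;  ∫_0^5 -48*x^5 dx = -125000;  ∫_0^5 41*x^4 dx = 25625;
    ∫_0^5 -12*x^3 dx = -1875;  ∫_0^5 4*x^2 dx = 500/3.
  Sum: 5000000/7 − 125000 + 25625 − 1875 + 500/3 = 12877250/21.
Adding: ||u||_{H^1}^2 = 45753065/63 + 12877250/21 = 84384815/63.


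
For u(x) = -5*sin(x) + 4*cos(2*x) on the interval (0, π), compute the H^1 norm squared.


||u||_{H^1(0,π)}^2 = 400/3 + 65*π

u'(x) = -8*sin(2*x) - 5*cos(x).
Expand u² and (u')² and integrate term by term on (0, π), using: for integers n ≥ 1, ∫_0^π sin²(nx) dx = ∫_0^π cos²(nx) dx = π/2; for n ≠ n', ∫_0^π sin(nx)sin(n'x) dx = ∫_0^π cos(nx)cos(n'x) dx = 0; and by product-to-sum, ∫_0^π sin(nx)cos(n'x) dx = ½∫_0^π [sin((n+n')x) + sin((n−n')x)] dx, which is 0 when n+n' is even and 2n/(n²−n'²) when n+n' is odd (it need not vanish on (0, π)).
  u² squared terms: (-5)²·∫sin(x)² dx = 25·π/2 = 25*π/2;  (4)²·∫cos(2x)² dx = 16·π/2 = 8*π.
  u² cross terms: 2·(-5)·(4)·∫sin(x)·cos(2x) dx = -40·(-2/3) = 80/3.
  So ∫_0^π u² dx = 25*π/2 + 8*π + 80/3 = 80/3 + 41*π/2.
  (u')² squared terms: (-8)²·∫sin(2x)² dx = 64·π/2 = 32*π;  (-5)²·∫cos(x)² dx = 25·π/2 = 25*π/2.
  (u')² cross terms: 2·(-8)·(-5)·∫sin(2x)·cos(x) dx = 80·(4/3) = 320/3.
  So ∫_0^π (u')² dx = 32*π + 25*π/2 + 320/3 = 320/3 + 89*π/2.
||u||_{H^1}^2 = (80/3 + 41*π/2) + (320/3 + 89*π/2) = 400/3 + 65*π.


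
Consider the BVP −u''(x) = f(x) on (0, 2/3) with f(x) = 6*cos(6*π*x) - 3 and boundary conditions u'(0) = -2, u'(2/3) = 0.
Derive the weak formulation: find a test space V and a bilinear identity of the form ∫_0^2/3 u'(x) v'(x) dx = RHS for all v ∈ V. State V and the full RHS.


V = H^1(0, 2/3) (v unrestricted at boundary; u is determined up to an additive constant); weak form: ∫_0^2/3 u'v' dx = ∫_0^2/3 (6*cos(6*π*x) - 3) v dx + 2·v(0) for all v ∈ V.

Multiply both sides by a test function v and integrate from 0 to 2/3:
  ∫_0^2/3 −u''(x) v(x) dx = ∫_0^2/3 f(x) v(x) dx.
Integrate the LHS by parts once:
  ∫_0^2/3 −u'' v dx = −[u'(x) v(x)]_0^2/3 + ∫_0^2/3 u'(x) v'(x) dx.
Thus ∫_0^2/3 u'(x) v'(x) dx = ∫_0^2/3 f(x) v(x) dx + [u'(x) v(x)]_0^2/3.
Choose V so that boundary terms are either known or forced to vanish.
u has inhomogeneous Neumann u'(0) = -2, u'(2/3) = 0. [u' v]_0^2/3 = (0)·v(2/3) − (-2)·v(0) = 2·v(0). Take V = H^1(0, 2/3); boundary term becomes part of RHS.
Weak formulation: find u (satisfying any essential BC) such that ∫_0^2/3 u'(x) v'(x) dx = ∫_0^2/3 f v dx + 2·v(0) for all v ∈ V (Neumann data are natural BCs: they enter the RHS as boundary terms).
Substituting f(x) = 6*cos(6*π*x) - 3, the right-hand side is ∫_0^2/3 (6*cos(6*π*x) - 3) v dx + 2·v(0).
Compatibility check (pure Neumann): taking v ≡ 1 ∈ V gives 0 = ∫_0^2/3 f dx + (0) − (-2), i.e. ∫_0^2/3 f dx must equal u'(0) − u'(2/3) = -2. Indeed ∫_0^2/3 (6*cos(6*π*x) - 3) dx = -2, so the data are compatible. The solution is then unique only up to an additive constant (fix it e.g. by requiring ∫_0^2/3 u dx = 0).


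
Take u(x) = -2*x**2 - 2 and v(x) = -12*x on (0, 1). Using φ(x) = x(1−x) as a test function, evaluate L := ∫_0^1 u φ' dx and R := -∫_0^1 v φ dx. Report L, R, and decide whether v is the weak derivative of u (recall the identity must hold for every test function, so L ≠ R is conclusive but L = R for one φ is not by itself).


LHS = 1/3, RHS = 1. No, v is not the weak derivative of u.

u(x) = -2*x**2 - 2, classical derivative u'(x) = -4*x.
φ(x) = x(1−x), so φ'(x) = 1 - 2*x.
Note φ(0) = φ(1) = 0, so the boundary term u·φ vanishes.
LHS = ∫_0^1 u(x) φ'(x) dx = ∫_0^1 (4*x^3 - 2*x^2 + 4*x - 2) dx. Term by term:
  ∫_0^1 4*x^3 dx = 1;  ∫_0^1 -2*x^2 dx = -2/3;  ∫_0^1 4*x dx = 2;
  ∫_0^1 -2 dx = -2.
Sum: 1 − 2/3 + 2 − 2 = 1/3.
So LHS = 1/3.
∫_0^1 v(x) φ(x) dx = ∫_0^1 (12*x^3 - 12*x^2) dx. Term by term:
  ∫_0^1 12*x^3 dx = 3;  ∫_0^1 -12*x^2 dx = -4.
Sum: 3 − 4 = -1.
So RHS = -∫_0^1 v(x) φ(x) dx = 1.
LHS − RHS = -2/3 ≠ 0, so the identity fails.
(For a valid weak derivative the identity must hold for EVERY test function, in particular this one. The failure shows v is NOT the weak derivative of u.)
Correct weak derivative would be u'(x) = -4*x.


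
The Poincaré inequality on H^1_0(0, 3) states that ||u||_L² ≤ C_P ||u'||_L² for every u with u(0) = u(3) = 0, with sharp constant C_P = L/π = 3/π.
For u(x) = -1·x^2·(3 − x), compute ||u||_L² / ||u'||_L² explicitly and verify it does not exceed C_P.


||u||_L² / ||u'||_L² = 3*sqrt(14)/14 < C_P = 3/π.

u(x) = -1·x^2·(3 − x), so u'(x) = 3*x*(x - 2).
u(x) = -1·x^2·(3 − x) vanishes at x = 0 and x = 3, so u ∈ H^1_0(0, 3). Differentiate via the product rule and integrate the resulting polynomials term by term.
  ∫_0^3 u² dx = ∫_0^3 (x^6 - 6*x^5 + 9*x^4) dx. Term by term:
    ∫_0^3 x^6 dx = 2187/7;  ∫_0^3 -6*x^5 dx = -729;  ∫_0^3 9*x^4 dx = 2187/5.
  Sum: 2187/7 − 729 + 2187/5 = 729/35.
  ∫_0^3 (u')² dx = ∫_0^3 (9*x^4 - 36*x^3 + 36*x^2) dx. Term by term:
    ∫_0^3 9*x^4 dx = 2187/5;  ∫_0^3 -36*x^3 dx = -729;  ∫_0^3 36*x^2 dx = 324.
  Sum: 2187/5 − 729 + 324 = 162/5.
∫_0^3 u² dx = 729/35, so ||u||_L² = 27*sqrt(35)/35.
∫_0^3 (u')² dx = 162/5, so ||u'||_L² = 9*sqrt(10)/5.
Ratio ||u||_L² / ||u'||_L² = 3*sqrt(14)/14.
Sharp Poincaré constant on H^1_0(0, 3) is C_P = L/π = 3/π, achieved by sin(π/3·x).
A polynomial bump cannot attain the sharp Poincaré constant (only the first sine eigenfunction does), so the ratio is strictly less than C_P, consistent with ||u||_L² ≤ C_P ||u'||_L².


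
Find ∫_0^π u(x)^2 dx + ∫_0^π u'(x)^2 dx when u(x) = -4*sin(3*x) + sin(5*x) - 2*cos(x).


||u||_{H^1(0,π)}^2 = 97*π

u'(x) = 2*sin(x) - 12*cos(3*x) + 5*cos(5*x).
Expand u² and (u')² and integrate term by term on (0, π), using: for integers n ≥ 1, ∫_0^π sin²(nx) dx = ∫_0^π cos²(nx) dx = π/2; for n ≠ n', ∫_0^π sin(nx)sin(n'x) dx = ∫_0^π cos(nx)cos(n'x) dx = 0; and by product-to-sum, ∫_0^π sin(nx)cos(n'x) dx = ½∫_0^π [sin((n+n')x) + sin((n−n')x)] dx, which is 0 when n+n' is even and 2n/(n²−n'²) when n+n' is odd (it need not vanish on (0, π)).
  u² squared terms: (-4)²·∫sin(3x)² dx = 16·π/2 = 8*π;  (-2)²·∫cos(x)² dx = 4·π/2 = 2*π;  (1)²·∫sin(5x)² dx = 1·π/2 = π/2.
  u² cross terms: 2·(-4)·(-2)·∫sin(3x)·cos(x) dx = 16·(0) = 0;  2·(-4)·(1)·∫sin(3x)·sin(5x) dx = -8·(0) = 0;  2·(-2)·(1)·∫cos(x)·sin(5x) dx = -4·(0) = 0.
  So ∫_0^π u² dx = 8*π + 2*π + π/2 + 0 + 0 + 0 = 21*π/2.
  (u')² squared terms: (-12)²·∫cos(3x)² dx = 144·π/2 = 72*π;  (2)²·∫sin(x)² dx = 4·π/2 = 2*π;  (5)²·∫cos(5x)² dx = 25·π/2 = 25*π/2.
  (u')² cross terms: 2·(-12)·(2)·∫cos(3x)·sin(x) dx = -48·(0) = 0;  2·(-12)·(5)·∫cos(3x)·cos(5x) dx = -120·(0) = 0;  2·(2)·(5)·∫sin(x)·cos(5x) dx = 20·(0) = 0.
  So ∫_0^π (u')² dx = 72*π + 2*π + 25*π/2 + 0 + 0 + 0 = 173*π/2.
||u||_{H^1}^2 = (21*π/2) + (173*π/2) = 97*π.


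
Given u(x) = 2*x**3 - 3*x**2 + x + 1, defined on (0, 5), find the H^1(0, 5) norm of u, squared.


||u||_{H^1}^2 = 1433545/42

The H^1 norm (squared) on an interval (0, L) is
  ||u||_{H^1}^2 = ∫_0^L u(x)^2 dx + ∫_0^L u'(x)^2 dx.
Compute u'(x) = 6*x**2 - 6*x + 1.
Then u(x)^2 = 4*x**6 - 12*x**5 + 13*x**4 - 2*x**3 - 5*x**2 + 2*x + 1 and u'(x)^2 = 36*x**4 - 72*x**3 + 48*x**2 - 12*x + 1.
Integrate each monomial from 0 to 5 using ∫_0^5 c·x^n dx = c·5^(n+1)/(n+1):
  ∫_0^5 u(x)^2 dx = ∫_0^5 (4*x^6 - 12*x^5 + 13*x^4 - 2*x^3 - 5*x^2 + 2*x + 1) dx. Term by term:
    ∫_0^5 4*x^6 dx = 312500/7;  ∫_0^5 -12*x^5 dx = -31250;  ∫_0^5 13*x^4 dx = 8125;
    ∫_0^5 -2*x^3 dx = -625/2;  ∫_0^5 -5*x^2 dx = -625/3;  ∫_0^5 2*x dx = 25;
    ∫_0^5 1 dx = 5.
  Sum: 312500/7 − 31250 + 8125 − 625/2 − 625/3 + 25 + 5 = 883135/42.
  ∫_0^5 u'(x)^2 dx = ∫_0^5 (36*x^4 - 72*x^3 + 48*x^2 - 12*x + 1) dx. Term by term:
    ∫_0^5 36*x^4 dx = 22500;  ∫_0^5 -72*x^3 dx = -11250;  ∫_0^5 48*x^2 dx = 2000;
    ∫_0^5 -12*x dx = -150;  ∫_0^5 1 dx = 5.
  Sum: 22500 − 11250 + 2000 − 150 + 5 = 13105.
Adding: ||u||_{H^1}^2 = 883135/42 + 13105 = 1433545/42.


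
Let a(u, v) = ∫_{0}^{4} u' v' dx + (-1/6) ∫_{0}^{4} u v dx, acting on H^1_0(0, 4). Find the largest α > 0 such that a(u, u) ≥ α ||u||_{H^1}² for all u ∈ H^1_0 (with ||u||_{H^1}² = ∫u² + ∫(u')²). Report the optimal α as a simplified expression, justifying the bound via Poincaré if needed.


α = (-8/3 + π^2)/(π^2 + 16)

Coercivity of a(·,·) on H^1_0(0, 4) means a(u, u) ≥ α ||u||_{H^1}² for every u ∈ H^1_0.
The interval has length L = 4, and Poincaré/coercivity depend only on L. Here a(u, u) = ∫(u')² + (-1/6)·∫u².
Here c = -1/6 < 0 with |c| < (π/L)² = π^2/16, so coercivity still holds. The condition a(u,u) ≥ α||u||_{H^1}² reads (1−α)∫(u')² ≥ (α−c)∫u². Any admissible α is ≤ 1 (rapidly oscillating u have ∫u²/∫(u')² → 0), and α = 1 would force 0 ≥ (1−c)∫u², impossible since c < 1; so 1−α > 0. By the sharp Poincaré inequality on H^1_0 of an interval of length L, ∫(u')² ≥ (π/L)²∫u² with equality for the first sine mode sin(π(x−x₀)/L) (x₀ the left endpoint), so the inequality holds for all u iff (1−α)(π/L)² ≥ α − c, i.e. α ≤ ((π/L)² + c)/((π/L)² + 1) = (1 + c(L/π)²)/(1 + (L/π)²). (Direct route, valid since c ≤ 0: Poincaré gives c∫u² ≥ c(L/π)²∫(u')², so a(u,u) ≥ (1 + c(L/π)²)∫(u')², while ||u||_{H^1}² ≤ (1 + (L/π)²)∫(u')²; dividing yields the same α.) With (π/L)² = π^2/16 and c = -1/6, the largest admissible constant is α = ((π/L)² + c)/((π/L)² + 1).
Simplifying, α = (-8/3 + π^2)/(π^2 + 16).


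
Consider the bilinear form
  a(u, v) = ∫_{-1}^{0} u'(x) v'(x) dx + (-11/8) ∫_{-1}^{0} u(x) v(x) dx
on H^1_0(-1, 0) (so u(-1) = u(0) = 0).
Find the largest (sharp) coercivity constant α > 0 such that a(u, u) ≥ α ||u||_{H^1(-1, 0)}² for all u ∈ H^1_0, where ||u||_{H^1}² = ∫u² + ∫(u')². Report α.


α = (-11/8 + π^2)/(1 + π^2)

Coercivity of a(·,·) on H^1_0(-1, 0) means a(u, u) ≥ α ||u||_{H^1}² for every u ∈ H^1_0.
The interval has length L = 1, and Poincaré/coercivity depend only on L. Here a(u, u) = ∫(u')² + (-11/8)·∫u².
Here c = -11/8 < 0 with |c| < (π/L)² = π^2, so coercivity still holds. The condition a(u,u) ≥ α||u||_{H^1}² reads (1−α)∫(u')² ≥ (α−c)∫u². Any admissible α is ≤ 1 (rapidly oscillating u have ∫u²/∫(u')² → 0), and α = 1 would force 0 ≥ (1−c)∫u², impossible since c < 1; so 1−α > 0. By the sharp Poincaré inequality on H^1_0 of an interval of length L, ∫(u')² ≥ (π/L)²∫u² with equality for the first sine mode sin(π(x−x₀)/L) (x₀ the left endpoint), so the inequality holds for all u iff (1−α)(π/L)² ≥ α − c, i.e. α ≤ ((π/L)² + c)/((π/L)² + 1) = (1 + c(L/π)²)/(1 + (L/π)²). (Direct route, valid since c ≤ 0: Poincaré gives c∫u² ≥ c(L/π)²∫(u')², so a(u,u) ≥ (1 + c(L/π)²)∫(u')², while ||u||_{H^1}² ≤ (1 + (L/π)²)∫(u')²; dividing yields the same α.) With (π/L)² = π^2 and c = -11/8, the largest admissible constant is α = ((π/L)² + c)/((π/L)² + 1).
Simplifying, α = (-11/8 + π^2)/(1 + π^2).


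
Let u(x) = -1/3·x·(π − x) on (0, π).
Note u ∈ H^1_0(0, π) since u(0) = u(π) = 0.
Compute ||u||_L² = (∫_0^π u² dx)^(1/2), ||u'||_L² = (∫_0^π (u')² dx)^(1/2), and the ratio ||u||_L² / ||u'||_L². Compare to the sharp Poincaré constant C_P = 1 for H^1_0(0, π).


||u||_L² / ||u'||_L² = sqrt(10)*π/10 < C_P = 1.

u(x) = -1/3·x·(π − x), so u'(x) = 2*x/3 - π/3.
u(x) = -1/3·x·(π − x) vanishes at x = 0 and x = π, so u ∈ H^1_0(0, π). Differentiate via the product rule and integrate the resulting polynomials term by term.
  ∫_0^π u² dx = ∫_0^π (x^4/9 - 2*π*x^3/9 + π^2*x^2/9) dx. Term by term:
    ∫_0^π x^4/9 dx = π^5/45;  ∫_0^π -2*π*x^3/9 dx = -π^5/18;  ∫_0^π π^2*x^2/9 dx = π^5/27.
  Sum: π^5/45 − π^5/18 + π^5/27 = π^5/270.
  ∫_0^π (u')² dx = ∫_0^π (4*x^2/9 - 4*π*x/9 + π^2/9) dx. Term by term:
    ∫_0^π 4*x^2/9 dx = 4*π^3/27;  ∫_0^π -4*π*x/9 dx = -2*π^3/9;  ∫_0^π π^2/9 dx = π^3/9.
  Sum: 4*π^3/27 − 2*π^3/9 + π^3/9 = π^3/27.
∫_0^π u² dx = π^5/270, so ||u||_L² = sqrt(30)*π^(5/2)/90.
∫_0^π (u')² dx = π^3/27, so ||u'||_L² = sqrt(3)*π^(3/2)/9.
Ratio ||u||_L² / ||u'||_L² = sqrt(10)*π/10.
Sharp Poincaré constant on H^1_0(0, π) is C_P = L/π = 1, achieved by sin(x).
A polynomial bump cannot attain the sharp Poincaré constant (only the first sine eigenfunction does), so the ratio is strictly less than C_P, consistent with ||u||_L² ≤ C_P ||u'||_L².


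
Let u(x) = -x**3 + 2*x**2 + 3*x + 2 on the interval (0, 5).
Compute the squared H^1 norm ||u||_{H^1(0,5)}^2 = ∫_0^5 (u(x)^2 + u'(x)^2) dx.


||u||_{H^1}^2 = 78940/21

The H^1 norm (squared) on an interval (0, L) is
  ||u||_{H^1}^2 = ∫_0^L u(x)^2 dx + ∫_0^L u'(x)^2 dx.
Compute u'(x) = -3*x**2 + 4*x + 3.
Then u(x)^2 = x**6 - 4*x**5 - 2*x**4 + 8*x**3 + 17*x**2 + 12*x + 4 and u'(x)^2 = 9*x**4 - 24*x**3 - 2*x**2 + 24*x + 9.
Integrate each monomial from 0 to 5 using ∫_0^5 c·x^n dx = c·5^(n+1)/(n+1):
  ∫_0^5 u(x)^2 dx = ∫_0^5 (x^6 - 4*x^5 - 2*x^4 + 8*x^3 + 17*x^2 + 12*x + 4) dx. Term by term:
    ∫_0^5 x^6 dx = 78125/7;  ∫_0^5 -4*x^5 dx = -31250/3;  ∫_0^5 -2*x^4 dx = -1250;
    ∫_0^5 8*x^3 dx = 1250;  ∫_0^5 17*x^2 dx = 2125/3;  ∫_0^5 12*x dx = 150;
    ∫_0^5 4 dx = 20.
  Sum: 78125/7 − 31250/3 − 1250 + 1250 + 2125/3 + 150 + 20 = 34070/21.
  ∫_0^5 u'(x)^2 dx = ∫_0^5 (9*x^4 - 24*x^3 - 2*x^2 + 24*x + 9) dx. Term by term:
    ∫_0^5 9*x^4 dx = 5625;  ∫_0^5 -24*x^3 dx = -3750;  ∫_0^5 -2*x^2 dx = -250/3;
    ∫_0^5 24*x dx = 300;  ∫_0^5 9 dx = 45.
  Sum: 5625 − 3750 − 250/3 + 300 + 45 = 6410/3.
Adding: ||u||_{H^1}^2 = 34070/21 + 6410/3 = 78940/21.


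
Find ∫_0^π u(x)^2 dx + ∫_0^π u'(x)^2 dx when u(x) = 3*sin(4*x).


||u||_{H^1(0,π)}^2 = 153*π/2

u'(x) = 12*cos(4*x).
Expand u² and (u')² and integrate term by term on (0, π), using: for integers n ≥ 1, ∫_0^π sin²(nx) dx = ∫_0^π cos²(nx) dx = π/2; for n ≠ n', ∫_0^π sin(nx)sin(n'x) dx = ∫_0^π cos(nx)cos(n'x) dx = 0; and by product-to-sum, ∫_0^π sin(nx)cos(n'x) dx = ½∫_0^π [sin((n+n')x) + sin((n−n')x)] dx, which is 0 when n+n' is even and 2n/(n²−n'²) when n+n' is odd (it need not vanish on (0, π)).
  u² squared terms: (3)²·∫sin(4x)² dx = 9·π/2 = 9*π/2.
  So ∫_0^π u² dx = 9*π/2.
  (u')² squared terms: (12)²·∫cos(4x)² dx = 144·π/2 = 72*π.
  So ∫_0^π (u')² dx = 72*π.
||u||_{H^1}^2 = (9*π/2) + (72*π) = 153*π/2.


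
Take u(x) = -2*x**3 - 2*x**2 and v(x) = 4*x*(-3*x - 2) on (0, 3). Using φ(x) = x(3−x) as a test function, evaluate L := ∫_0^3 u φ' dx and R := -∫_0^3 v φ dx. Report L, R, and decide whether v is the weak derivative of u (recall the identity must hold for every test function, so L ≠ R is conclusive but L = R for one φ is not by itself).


LHS = 999/10, RHS = 999/5. No, v is not the weak derivative of u.

u(x) = -2*x**3 - 2*x**2, classical derivative u'(x) = -6*x**2 - 4*x.
φ(x) = x(3−x), so φ'(x) = 3 - 2*x.
Note φ(0) = φ(3) = 0, so the boundary term u·φ vanishes.
LHS = ∫_0^3 u(x) φ'(x) dx = ∫_0^3 (4*x^4 - 2*x^3 - 6*x^2) dx. Term by term:
  ∫_0^3 4*x^4 dx = 972/5;  ∫_0^3 -2*x^3 dx = -81/2;  ∫_0^3 -6*x^2 dx = -54.
Sum: 972/5 − 81/2 − 54 = 999/10.
So LHS = 999/10.
∫_0^3 v(x) φ(x) dx = ∫_0^3 (12*x^4 - 28*x^3 - 24*x^2) dx. Term by term:
  ∫_0^3 12*x^4 dx = 2916/5;  ∫_0^3 -28*x^3 dx = -567;  ∫_0^3 -24*x^2 dx = -216.
Sum: 2916/5 − 567 − 216 = -999/5.
So RHS = -∫_0^3 v(x) φ(x) dx = 999/5.
LHS − RHS = -999/10 ≠ 0, so the identity fails.
(For a valid weak derivative the identity must hold for EVERY test function, in particular this one. The failure shows v is NOT the weak derivative of u.)
Correct weak derivative would be u'(x) = -6*x**2 - 4*x.


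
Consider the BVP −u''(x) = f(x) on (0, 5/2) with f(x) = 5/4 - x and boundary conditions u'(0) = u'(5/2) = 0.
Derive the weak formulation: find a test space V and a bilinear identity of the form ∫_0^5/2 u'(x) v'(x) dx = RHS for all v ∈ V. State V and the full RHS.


V = H^1(0, 5/2) (no boundary constraint on v; u is determined up to an additive constant); weak form: ∫_0^5/2 u'v' dx = ∫_0^5/2 (5/4 - x) v dx for all v ∈ V.

Multiply both sides by a test function v and integrate from 0 to 5/2:
  ∫_0^5/2 −u''(x) v(x) dx = ∫_0^5/2 f(x) v(x) dx.
Integrate the LHS by parts once:
  ∫_0^5/2 −u'' v dx = −[u'(x) v(x)]_0^5/2 + ∫_0^5/2 u'(x) v'(x) dx.
Thus ∫_0^5/2 u'(x) v'(x) dx = ∫_0^5/2 f(x) v(x) dx + [u'(x) v(x)]_0^5/2.
Choose V so that boundary terms are either known or forced to vanish.
u has homogeneous Neumann: u'(0) = u'(5/2) = 0. So [u' v]_0^5/2 = 0·v(5/2) − 0·v(0) = 0 for any v; take V = H^1(0, 5/2).
Weak formulation: find u (satisfying any essential BC) such that ∫_0^5/2 u'(x) v'(x) dx = ∫_0^5/2 f v dx for all v ∈ V (homogeneous Neumann, so boundary terms vanish).
Substituting f(x) = 5/4 - x, the right-hand side is ∫_0^5/2 (5/4 - x) v dx.
Compatibility check (pure Neumann): taking v ≡ 1 ∈ V gives 0 = ∫_0^5/2 f dx + (0) − (0), i.e. ∫_0^5/2 f dx must equal u'(0) − u'(5/2) = 0. Indeed ∫_0^5/2 (5/4 - x) dx = 0, so the data are compatible. The solution is then unique only up to an additive constant (fix it e.g. by requiring ∫_0^5/2 u dx = 0).


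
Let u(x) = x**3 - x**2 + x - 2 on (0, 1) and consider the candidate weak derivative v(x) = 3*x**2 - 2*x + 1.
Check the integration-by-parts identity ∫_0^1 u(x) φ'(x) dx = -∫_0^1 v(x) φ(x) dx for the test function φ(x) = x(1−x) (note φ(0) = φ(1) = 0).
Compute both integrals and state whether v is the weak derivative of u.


LHS = -3/20, RHS = -3/20. Yes, v = u' weakly.

u(x) = x**3 - x**2 + x - 2, classical derivative u'(x) = 3*x**2 - 2*x + 1.
φ(x) = x(1−x), so φ'(x) = 1 - 2*x.
Note φ(0) = φ(1) = 0, so the boundary term u·φ vanishes.
LHS = ∫_0^1 u(x) φ'(x) dx = ∫_0^1 (-2*x^4 + 3*x^3 - 3*x^2 + 5*x - 2) dx. Term by term:
  ∫_0^1 -2*x^4 dx = -2/5;  ∫_0^1 3*x^3 dx = 3/4;  ∫_0^1 -3*x^2 dx = -1;
  ∫_0^1 5*x dx = 5/2;  ∫_0^1 -2 dx = -2.
Sum: -2/5 + 3/4 − 1 + 5/2 − 2 = -3/20.
So LHS = -3/20.
∫_0^1 v(x) φ(x) dx = ∫_0^1 (-3*x^4 + 5*x^3 - 3*x^2 + x) dx. Term by term:
  ∫_0^1 -3*x^4 dx = -3/5;  ∫_0^1 5*x^3 dx = 5/4;  ∫_0^1 -3*x^2 dx = -1;
  ∫_0^1 x dx = 1/2.
Sum: -3/5 + 5/4 − 1 + 1/2 = 3/20.
So RHS = -∫_0^1 v(x) φ(x) dx = -3/20.
LHS = RHS, so the identity holds for this test φ.
Moreover u is smooth here and v(x) = u'(x) = 3*x**2 - 2*x + 1 pointwise, so the identity holds for every test function. Hence v is the weak derivative of u.


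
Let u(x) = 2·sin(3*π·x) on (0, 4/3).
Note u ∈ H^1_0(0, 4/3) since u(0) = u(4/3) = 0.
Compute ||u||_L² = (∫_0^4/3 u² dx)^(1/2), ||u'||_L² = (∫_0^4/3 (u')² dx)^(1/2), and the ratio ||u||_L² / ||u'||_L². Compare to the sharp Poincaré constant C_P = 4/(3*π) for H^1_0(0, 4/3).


||u||_L² / ||u'||_L² = 1/(3*π) < C_P = 4/(3*π).

u(x) = 2·sin(3*π·x), so u'(x) = 6*π*cos(3*π*x).
Writing u(x) = A·sin(kπx/L) with A = 2 and k = 4, use ∫_0^L sin²(kπx/L) dx = L/2 and ∫_0^L cos²(kπx/L) dx = L/2.
u² = 4·sin²(3*π·x) and (u')² = 36*π^2·cos²(3*π·x), and each of sin², cos² integrates to L/2 = 2/3 over (0, 4/3).
∫_0^4/3 u² dx = 8/3, so ||u||_L² = 2*sqrt(6)/3.
∫_0^4/3 (u')² dx = 24*π^2, so ||u'||_L² = 2*sqrt(6)*π.
Ratio ||u||_L² / ||u'||_L² = 1/(3*π).
Sharp Poincaré constant on H^1_0(0, 4/3) is C_P = L/π = 4/(3*π), achieved by sin(3*π/4·x).
This is the k = 4 harmonic; the ratio L/(kπ) is strictly less than C_P = L/π, consistent with the sharp inequality ||u||_L² ≤ C_P ||u'||_L².


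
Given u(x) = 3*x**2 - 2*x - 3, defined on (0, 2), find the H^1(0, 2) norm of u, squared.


||u||_{H^1}^2 = 1054/15

The H^1 norm (squared) on an interval (0, L) is
  ||u||_{H^1}^2 = ∫_0^L u(x)^2 dx + ∫_0^L u'(x)^2 dx.
Compute u'(x) = 6*x - 2.
Then u(x)^2 = 9*x**4 - 12*x**3 - 14*x**2 + 12*x + 9 and u'(x)^2 = 36*x**2 - 24*x + 4.
Integrate each monomial from 0 to 2 using ∫_0^2 c·x^n dx = c·2^(n+1)/(n+1):
  ∫_0^2 u(x)^2 dx = ∫_0^2 (9*x^4 - 12*x^3 - 14*x^2 + 12*x + 9) dx. Term by term:
    ∫_0^2 9*x^4 dx = 288/5;  ∫_0^2 -12*x^3 dx = -48;  ∫_0^2 -14*x^2 dx = -112/3;
    ∫_0^2 12*x dx = 24;  ∫_0^2 9 dx = 18.
  Sum: 288/5 − 48 − 112/3 + 24 + 18 = 214/15.
  ∫_0^2 u'(x)^2 dx = ∫_0^2 (36*x^2 - 24*x + 4) dx. Term by term:
    ∫_0^2 36*x^2 dx = 96;  ∫_0^2 -24*x dx = -48;  ∫_0^2 4 dx = 8.
  Sum: 96 − 48 + 8 = 56.
Adding: ||u||_{H^1}^2 = 214/15 + 56 = 1054/15.


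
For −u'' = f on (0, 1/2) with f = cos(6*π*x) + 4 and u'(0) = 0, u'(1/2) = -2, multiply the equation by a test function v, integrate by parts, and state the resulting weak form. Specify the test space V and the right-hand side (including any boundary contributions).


V = H^1(0, 1/2) (v unrestricted at boundary; u is determined up to an additive constant); weak form: ∫_0^1/2 u'v' dx = ∫_0^1/2 (cos(6*π*x) + 4) v dx − 2·v(1/2) for all v ∈ V.

Multiply both sides by a test function v and integrate from 0 to 1/2:
  ∫_0^1/2 −u''(x) v(x) dx = ∫_0^1/2 f(x) v(x) dx.
Integrate the LHS by parts once:
  ∫_0^1/2 −u'' v dx = −[u'(x) v(x)]_0^1/2 + ∫_0^1/2 u'(x) v'(x) dx.
Thus ∫_0^1/2 u'(x) v'(x) dx = ∫_0^1/2 f(x) v(x) dx + [u'(x) v(x)]_0^1/2.
Choose V so that boundary terms are either known or forced to vanish.
u has inhomogeneous Neumann u'(0) = 0, u'(1/2) = -2. [u' v]_0^1/2 = (-2)·v(1/2) − (0)·v(0) = − 2·v(1/2). Take V = H^1(0, 1/2); boundary term becomes part of RHS.
Weak formulation: find u (satisfying any essential BC) such that ∫_0^1/2 u'(x) v'(x) dx = ∫_0^1/2 f v dx − 2·v(1/2) for all v ∈ V (Neumann data are natural BCs: they enter the RHS as boundary terms).
Substituting f(x) = cos(6*π*x) + 4, the right-hand side is ∫_0^1/2 (cos(6*π*x) + 4) v dx − 2·v(1/2).
Compatibility check (pure Neumann): taking v ≡ 1 ∈ V gives 0 = ∫_0^1/2 f dx + (-2) − (0), i.e. ∫_0^1/2 f dx must equal u'(0) − u'(1/2) = 2. Indeed ∫_0^1/2 (cos(6*π*x) + 4) dx = 2, so the data are compatible. The solution is then unique only up to an additive constant (fix it e.g. by requiring ∫_0^1/2 u dx = 0).


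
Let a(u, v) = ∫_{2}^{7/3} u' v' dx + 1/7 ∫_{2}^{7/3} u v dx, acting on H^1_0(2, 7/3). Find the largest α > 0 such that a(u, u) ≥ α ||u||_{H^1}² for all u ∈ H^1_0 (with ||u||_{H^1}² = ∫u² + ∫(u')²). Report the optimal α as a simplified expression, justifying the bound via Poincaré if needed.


α = (1 + 63*π^2)/(7*(1 + 9*π^2))

Coercivity of a(·,·) on H^1_0(2, 7/3) means a(u, u) ≥ α ||u||_{H^1}² for every u ∈ H^1_0.
The interval has length L = 1/3, and Poincaré/coercivity depend only on L. Here a(u, u) = ∫(u')² + (1/7)·∫u².
Here 0 < c = 1/7 < 1. The condition a(u,u) ≥ α||u||_{H^1}² reads (1−α)∫(u')² ≥ (α−c)∫u². Any admissible α is ≤ 1 (rapidly oscillating u have ∫u²/∫(u')² → 0), and α = 1 would force 0 ≥ (1−c)∫u², impossible since c < 1; so 1−α > 0. By the sharp Poincaré inequality on H^1_0 of an interval of length L, ∫(u')² ≥ (π/L)²∫u² with equality for the first sine mode sin(π(x−x₀)/L) (x₀ the left endpoint), so the inequality holds for all u iff (1−α)(π/L)² ≥ α − c, i.e. α ≤ ((π/L)² + c)/((π/L)² + 1) = (1 + c(L/π)²)/(1 + (L/π)²). With (π/L)² = 9*π^2 and c = 1/7, the largest admissible constant is α = ((π/L)² + c)/((π/L)² + 1).
Simplifying, α = (1 + 63*π^2)/(7*(1 + 9*π^2)).


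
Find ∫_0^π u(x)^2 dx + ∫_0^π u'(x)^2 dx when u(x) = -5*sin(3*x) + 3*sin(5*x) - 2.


||u||_{H^1(0,π)}^2 = 128/15 + 246*π

u'(x) = -15*cos(3*x) + 15*cos(5*x).
Expand u² and (u')² and integrate term by term on (0, π), using: for integers n ≥ 1, ∫_0^π sin²(nx) dx = ∫_0^π cos²(nx) dx = π/2; for n ≠ n', ∫_0^π sin(nx)sin(n'x) dx = ∫_0^π cos(nx)cos(n'x) dx = 0; and by product-to-sum, ∫_0^π sin(nx)cos(n'x) dx = ½∫_0^π [sin((n+n')x) + sin((n−n')x)] dx, which is 0 when n+n' is even and 2n/(n²−n'²) when n+n' is odd (it need not vanish on (0, π)). For the constant mode: ∫_0^π 1 dx = π, ∫_0^π cos(nx) dx = 0, ∫_0^π sin(nx) dx = (1−(−1)^n)/n.
  u² squared terms: (-2)²·∫1 dx = 4·π = 4*π;  (-5)²·∫sin(3x)² dx = 25·π/2 = 25*π/2;  (3)²·∫sin(5x)² dx = 9·π/2 = 9*π/2.
  u² cross terms: 2·(-2)·(-5)·∫1·sin(3x) dx = 20·(2/3) = 40/3;  2·(-2)·(3)·∫1·sin(5x) dx = -12·(2/5) = -24/5;  2·(-5)·(3)·∫sin(3x)·sin(5x) dx = -30·(0) = 0.
  So ∫_0^π u² dx = 4*π + 25*π/2 + 9*π/2 + 40/3 − 24/5 + 0 = 128/15 + 21*π.
  (u')² squared terms: (-15)²·∫cos(3x)² dx = 225·π/2 = 225*π/2;  (15)²·∫cos(5x)² dx = 225·π/2 = 225*π/2.
  (u')² cross terms: 2·(-15)·(15)·∫cos(3x)·cos(5x) dx = -450·(0) = 0.
  So ∫_0^π (u')² dx = 225*π/2 + 225*π/2 + 0 = 225*π.
||u||_{H^1}^2 = (128/15 + 21*π) + (225*π) = 128/15 + 246*π.


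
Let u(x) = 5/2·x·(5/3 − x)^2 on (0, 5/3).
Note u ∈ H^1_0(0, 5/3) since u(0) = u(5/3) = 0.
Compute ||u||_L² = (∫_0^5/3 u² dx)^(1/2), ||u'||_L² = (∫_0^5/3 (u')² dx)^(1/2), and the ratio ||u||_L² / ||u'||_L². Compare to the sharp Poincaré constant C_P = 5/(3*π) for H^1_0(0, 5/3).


||u||_L² / ||u'||_L² = 5*sqrt(14)/42 < C_P = 5/(3*π).

u(x) = 5/2·x·(5/3 − x)^2, so u'(x) = 15*x^2/2 - 50*x/3 + 125/18.
u(x) = 5/2·x·(5/3 − x)^2 vanishes at x = 0 and x = 5/3, so u ∈ H^1_0(0, 5/3). Differentiate via the product rule and integrate the resulting polynomials term by term.
  ∫_0^5/3 u² dx = ∫_0^5/3 (25*x^6/4 - 125*x^5/3 + 625*x^4/6 - 3125*x^3/27 + 15625*x^2/324) dx. Term by term:
    ∫_0^5/3 25*x^6/4 dx = 1953125/61236;  ∫_0^5/3 -125*x^5/3 dx = -1953125/13122;  ∫_0^5/3 625*x^4/6 dx = 390625/1458;
    ∫_0^5/3 -3125*x^3/27 dx = -1953125/8748;  ∫_0^5/3 15625*x^2/324 dx = 1953125/26244.
  Sum: 1953125/61236 − 1953125/13122 + 390625/1458 − 1953125/8748 + 1953125/26244 = 390625/183708.
  ∫_0^5/3 (u')² dx = ∫_0^5/3 (225*x^4/4 - 250*x^3 + 6875*x^2/18 - 6250*x/27 + 15625/324) dx. Term by term:
    ∫_0^5/3 225*x^4/4 dx = 15625/108;  ∫_0^5/3 -250*x^3 dx = -78125/162;  ∫_0^5/3 6875*x^2/18 dx = 859375/1458;
    ∫_0^5/3 -6250*x/27 dx = -78125/243;  ∫_0^5/3 15625/324 dx = 78125/972.
  Sum: 15625/108 − 78125/162 + 859375/1458 − 78125/243 + 78125/972 = 15625/1458.
∫_0^5/3 u² dx = 390625/183708, so ||u||_L² = 625*sqrt(7)/1134.
∫_0^5/3 (u')² dx = 15625/1458, so ||u'||_L² = 125*sqrt(2)/54.
Ratio ||u||_L² / ||u'||_L² = 5*sqrt(14)/42.
Sharp Poincaré constant on H^1_0(0, 5/3) is C_P = L/π = 5/(3*π), achieved by sin(3*π/5·x).
A polynomial bump cannot attain the sharp Poincaré constant (only the first sine eigenfunction does), so the ratio is strictly less than C_P, consistent with ||u||_L² ≤ C_P ||u'||_L².


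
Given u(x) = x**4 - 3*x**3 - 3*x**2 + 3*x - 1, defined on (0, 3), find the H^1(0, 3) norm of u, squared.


||u||_{H^1}^2 = 95703/140

The H^1 norm (squared) on an interval (0, L) is
  ||u||_{H^1}^2 = ∫_0^L u(x)^2 dx + ∫_0^L u'(x)^2 dx.
Compute u'(x) = 4*x**3 - 9*x**2 - 6*x + 3.
Then u(x)^2 = x**8 - 6*x**7 + 3*x**6 + 24*x**5 - 11*x**4 - 12*x**3 + 15*x**2 - 6*x + 1 and u'(x)^2 = 16*x**6 - 72*x**5 + 33*x**4 + 132*x**3 - 18*x**2 - 36*x + 9.
Integrate each monomial from 0 to 3 using ∫_0^3 c·x^n dx = c·3^(n+1)/(n+1):
  ∫_0^3 u(x)^2 dx = ∫_0^3 (x^8 - 6*x^7 + 3*x^6 + 24*x^5 - 11*x^4 - 12*x^3 + 15*x^2 - 6*x + 1) dx. Term by term:
    ∫_0^3 x^8 dx = 2187;  ∫_0^3 -6*x^7 dx = -19683/4;  ∫_0^3 3*x^6 dx = 6561/7;
    ∫_0^3 24*x^5 dx = 2916;  ∫_0^3 -11*x^4 dx = -2673/5;  ∫_0^3 -12*x^3 dx = -243;
    ∫_0^3 15*x^2 dx = 135;  ∫_0^3 -6*x dx = -27;  ∫_0^3 1 dx = 3.
  Sum: 2187 − 19683/4 + 6561/7 + 2916 − 2673/5 − 243 + 135 − 27 + 3 = 63411/140.
  ∫_0^3 u'(x)^2 dx = ∫_0^3 (16*x^6 - 72*x^5 + 33*x^4 + 132*x^3 - 18*x^2 - 36*x + 9) dx. Term by term:
    ∫_0^3 16*x^6 dx = 34992/7;  ∫_0^3 -72*x^5 dx = -8748;  ∫_0^3 33*x^4 dx = 8019/5;
    ∫_0^3 132*x^3 dx = 2673;  ∫_0^3 -18*x^2 dx = -162;  ∫_0^3 -36*x dx = -162;
    ∫_0^3 9 dx = 27.
  Sum: 34992/7 − 8748 + 8019/5 + 2673 − 162 − 162 + 27 = 8073/35.
Adding: ||u||_{H^1}^2 = 63411/140 + 8073/35 = 95703/140.


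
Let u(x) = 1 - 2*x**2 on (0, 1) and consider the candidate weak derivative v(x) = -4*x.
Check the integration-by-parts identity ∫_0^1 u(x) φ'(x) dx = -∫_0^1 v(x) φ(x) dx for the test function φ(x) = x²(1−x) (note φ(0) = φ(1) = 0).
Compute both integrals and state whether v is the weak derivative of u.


LHS = 1/5, RHS = 1/5. Yes, v = u' weakly.

u(x) = 1 - 2*x**2, classical derivative u'(x) = -4*x.
φ(x) = x²(1−x), so φ'(x) = x*(2 - 3*x).
Note φ(0) = φ(1) = 0, so the boundary term u·φ vanishes.
LHS = ∫_0^1 u(x) φ'(x) dx = ∫_0^1 (6*x^4 - 4*x^3 - 3*x^2 + 2*x) dx. Term by term:
  ∫_0^1 6*x^4 dx = 6/5;  ∫_0^1 -4*x^3 dx = -1;  ∫_0^1 -3*x^2 dx = -1;
  ∫_0^1 2*x dx = 1.
Sum: 6/5 − 1 − 1 + 1 = 1/5.
So LHS = 1/5.
∫_0^1 v(x) φ(x) dx = ∫_0^1 (4*x^4 - 4*x^3) dx. Term by term:
  ∫_0^1 4*x^4 dx = 4/5;  ∫_0^1 -4*x^3 dx = -1.
Sum: 4/5 − 1 = -1/5.
So RHS = -∫_0^1 v(x) φ(x) dx = 1/5.
LHS = RHS, so the identity holds for this test φ.
Moreover u is smooth here and v(x) = u'(x) = -4*x pointwise, so the identity holds for every test function. Hence v is the weak derivative of u.


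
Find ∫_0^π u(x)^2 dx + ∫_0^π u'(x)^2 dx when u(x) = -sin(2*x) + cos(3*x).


||u||_{H^1(0,π)}^2 = 16 + 15*π/2

u'(x) = -3*sin(3*x) - 2*cos(2*x).
Expand u² and (u')² and integrate term by term on (0, π), using: for integers n ≥ 1, ∫_0^π sin²(nx) dx = ∫_0^π cos²(nx) dx = π/2; for n ≠ n', ∫_0^π sin(nx)sin(n'x) dx = ∫_0^π cos(nx)cos(n'x) dx = 0; and by product-to-sum, ∫_0^π sin(nx)cos(n'x) dx = ½∫_0^π [sin((n+n')x) + sin((n−n')x)] dx, which is 0 when n+n' is even and 2n/(n²−n'²) when n+n' is odd (it need not vanish on (0, π)).
  u² squared terms: (-1)²·∫sin(2x)² dx = 1·π/2 = π/2;  (1)²·∫cos(3x)² dx = 1·π/2 = π/2.
  u² cross terms: 2·(-1)·(1)·∫sin(2x)·cos(3x) dx = -2·(-4/5) = 8/5.
  So ∫_0^π u² dx = π/2 + π/2 + 8/5 = 8/5 + π.
  (u')² squared terms: (-3)²·∫sin(3x)² dx = 9·π/2 = 9*π/2;  (-2)²·∫cos(2x)² dx = 4·π/2 = 2*π.
  (u')² cross terms: 2·(-3)·(-2)·∫sin(3x)·cos(2x) dx = 12·(6/5) = 72/5.
  So ∫_0^π (u')² dx = 9*π/2 + 2*π + 72/5 = 72/5 + 13*π/2.
||u||_{H^1}^2 = (8/5 + π) + (72/5 + 13*π/2) = 16 + 15*π/2.
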